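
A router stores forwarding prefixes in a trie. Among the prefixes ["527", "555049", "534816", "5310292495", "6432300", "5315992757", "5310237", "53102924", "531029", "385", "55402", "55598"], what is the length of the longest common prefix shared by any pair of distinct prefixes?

8

The deepest shared node is where two words last agree before diverging.
e.g. "53102924" and "5310292495" share the prefix "53102924" of length 8; no pair shares a longer one.
Longest shared-prefix length: 8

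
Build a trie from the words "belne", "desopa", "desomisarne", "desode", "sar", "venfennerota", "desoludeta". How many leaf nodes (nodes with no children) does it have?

7

Leaves are exactly the stored words that no other stored word extends.
Those words: "belne", "desode", "desoludeta", "desomisarne", "desopa", "sar", "venfennerota"
Leaf count: 7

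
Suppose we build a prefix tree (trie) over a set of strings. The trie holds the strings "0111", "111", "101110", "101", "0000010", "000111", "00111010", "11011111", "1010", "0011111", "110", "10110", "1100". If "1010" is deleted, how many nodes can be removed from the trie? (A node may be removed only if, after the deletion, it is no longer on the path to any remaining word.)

Walk "1010" from the leaf back toward the root, removing each node that no remaining word uses.
The suffix "0" (1 node) is used only by "1010"; the node for "101" still has the child "1", so pruning stops there.
Nodes removed: 1

1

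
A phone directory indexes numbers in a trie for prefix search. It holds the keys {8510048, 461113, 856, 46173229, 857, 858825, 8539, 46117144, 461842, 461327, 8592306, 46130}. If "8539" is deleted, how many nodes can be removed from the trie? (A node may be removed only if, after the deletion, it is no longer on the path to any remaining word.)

2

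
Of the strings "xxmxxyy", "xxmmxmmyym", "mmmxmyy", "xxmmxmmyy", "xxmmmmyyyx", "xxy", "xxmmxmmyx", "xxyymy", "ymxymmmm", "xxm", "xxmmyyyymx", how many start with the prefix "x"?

9

Walk to "x"; the words in its subtree are exactly those with that prefix.
Matches: "xxm", "xxmmmmyyyx", "xxmmxmmyx", "xxmmxmmyy", "xxmmxmmyym", "xxmmyyyymx", "xxmxxyy", "xxy", "xxyymy"
Count: 9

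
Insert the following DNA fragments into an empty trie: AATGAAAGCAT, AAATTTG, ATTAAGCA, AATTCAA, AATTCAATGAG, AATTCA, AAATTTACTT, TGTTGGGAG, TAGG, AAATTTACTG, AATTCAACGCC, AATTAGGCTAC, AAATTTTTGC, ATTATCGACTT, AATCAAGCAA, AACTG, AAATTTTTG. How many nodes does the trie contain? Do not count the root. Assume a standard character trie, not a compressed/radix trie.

80

Count nodes per top-level branch (shared prefixes stored once):
  'A'-branch (AAATTTACTG, AAATTTACTT, AAATTTG, AAATTTTTG, AAATTTTTGC, AACTG, AATCAAGCAA, AATGAAAGCAT, AATTAGGCTAC, AATTCA, AATTCAA, AATTCAACGCC, AATTCAATGAG, ATTAAGCA, ATTATCGACTT): 68 nodes
  'T'-branch (TAGG, TGTTGGGAG): 12 nodes
Sum: 80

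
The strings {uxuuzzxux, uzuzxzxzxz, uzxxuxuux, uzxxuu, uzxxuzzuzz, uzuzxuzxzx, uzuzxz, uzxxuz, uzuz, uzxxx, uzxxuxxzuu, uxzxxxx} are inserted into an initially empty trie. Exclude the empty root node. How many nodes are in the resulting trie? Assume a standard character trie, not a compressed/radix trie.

46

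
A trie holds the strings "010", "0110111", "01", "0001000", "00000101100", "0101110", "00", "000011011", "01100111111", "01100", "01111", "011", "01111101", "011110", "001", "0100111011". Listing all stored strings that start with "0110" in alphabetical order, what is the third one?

DFS of the "0110" subtree visits, in order: "01100", "01100111111", "0110111"
The 3rd is 0110111.

0110111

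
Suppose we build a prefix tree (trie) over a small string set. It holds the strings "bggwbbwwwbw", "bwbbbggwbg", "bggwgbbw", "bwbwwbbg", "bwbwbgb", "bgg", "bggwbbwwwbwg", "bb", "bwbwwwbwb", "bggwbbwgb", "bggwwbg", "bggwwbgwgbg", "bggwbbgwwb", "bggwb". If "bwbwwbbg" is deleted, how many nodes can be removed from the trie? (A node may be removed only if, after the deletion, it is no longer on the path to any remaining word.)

3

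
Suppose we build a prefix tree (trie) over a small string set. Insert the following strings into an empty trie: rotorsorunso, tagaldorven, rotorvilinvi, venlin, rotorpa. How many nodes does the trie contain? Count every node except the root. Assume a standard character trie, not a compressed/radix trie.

Trace insertions, counting only characters that open a new branch:
  "rotorsorunso" → 12 new (r, o, t, o, r, s, o, r, u, n, s, o)
  "tagaldorven" → 11 new (t, a, g, a, l, d, o, r, v, e, n)
  "rotorvilinvi" → prefix "rotor" already present; 7 new (v, i, l, i, n, v, i)
  "venlin" → 6 new (v, e, n, l, i, n)
  "rotorpa" → prefix "rotor" already present; 2 new (p, a)
Total nodes = 12 + 11 + 7 + 6 + 2 = 38

38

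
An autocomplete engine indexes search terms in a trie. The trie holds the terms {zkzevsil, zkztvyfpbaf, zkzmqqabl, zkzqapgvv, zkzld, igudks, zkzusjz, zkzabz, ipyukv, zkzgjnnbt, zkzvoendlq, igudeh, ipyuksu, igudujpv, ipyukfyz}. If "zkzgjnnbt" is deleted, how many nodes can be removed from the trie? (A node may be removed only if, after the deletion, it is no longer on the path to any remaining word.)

After clearing the end-marker at "zkzgjnnbt", prune upward until reaching a node still needed by another word.
The suffix "gjnnbt" (6 nodes) is used only by "zkzgjnnbt"; the node for "zkz" still has the child "e", so pruning stops there.
Nodes removed: 6

6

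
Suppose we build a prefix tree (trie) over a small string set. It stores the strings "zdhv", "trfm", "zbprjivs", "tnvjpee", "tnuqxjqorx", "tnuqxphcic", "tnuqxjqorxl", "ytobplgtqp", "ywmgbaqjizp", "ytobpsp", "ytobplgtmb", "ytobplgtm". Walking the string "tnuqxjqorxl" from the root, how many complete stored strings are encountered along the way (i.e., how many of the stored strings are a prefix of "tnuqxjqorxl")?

Traverse "tnuqxjqorxl" character by character; count nodes along the way that are marked as word ends.
Prefixes of the query that are stored words: "tnuqxjqorx", "tnuqxjqorxl"
Count: 2

2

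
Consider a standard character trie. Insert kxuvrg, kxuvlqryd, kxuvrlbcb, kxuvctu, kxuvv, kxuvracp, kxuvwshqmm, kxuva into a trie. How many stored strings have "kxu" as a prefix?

Filter for entries beginning with "kxu":
Matches: "kxuva", "kxuvctu", "kxuvlqryd", "kxuvracp", "kxuvrg", "kxuvrlbcb", "kxuvv", "kxuvwshqmm"
Count: 8

8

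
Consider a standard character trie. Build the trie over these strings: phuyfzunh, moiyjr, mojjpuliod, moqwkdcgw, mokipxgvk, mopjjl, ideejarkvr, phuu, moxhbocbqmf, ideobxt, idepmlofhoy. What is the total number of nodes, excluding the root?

73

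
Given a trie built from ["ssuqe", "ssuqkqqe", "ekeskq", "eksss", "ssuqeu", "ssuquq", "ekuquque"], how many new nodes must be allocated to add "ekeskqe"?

1

The longest prefix of "ekeskqe" already in the trie is "ekeskq" (length 6).
New nodes needed: |"ekeskqe"| − 6 = 7 − 6 = 1.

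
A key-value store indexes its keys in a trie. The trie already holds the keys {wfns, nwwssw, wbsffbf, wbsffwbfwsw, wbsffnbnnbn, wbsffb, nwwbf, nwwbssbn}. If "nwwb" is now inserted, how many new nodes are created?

Every character of "nwwb" already lies on an existing path (it is a prefix of some stored word).
No new nodes are needed: 0.

0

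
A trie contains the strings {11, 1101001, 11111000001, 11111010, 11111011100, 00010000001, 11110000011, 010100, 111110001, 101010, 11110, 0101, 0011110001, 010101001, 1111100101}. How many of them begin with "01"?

3

Traverse to the node for "01", then collect every word in that subtree.
Words under "01": 0101, 010100, 010101001
Count: 3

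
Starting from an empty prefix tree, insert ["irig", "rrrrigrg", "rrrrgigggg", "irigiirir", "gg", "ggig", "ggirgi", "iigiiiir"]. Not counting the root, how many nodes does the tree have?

Insert word by word; a character creates a node only if that edge doesn't already exist:
  "irig" → 4 new (i, r, i, g)
  "rrrrigrg" → 8 new (r, r, r, r, i, g, r, g)
  "rrrrgigggg" → prefix "rrrr" already present; 6 new (g, i, g, g, g, g)
  "irigiirir" → prefix "irig" already present; 5 new (i, i, r, i, r)
  "gg" → 2 new (g, g)
  "ggig" → prefix "gg" already present; 2 new (i, g)
  "ggirgi" → prefix "ggi" already present; 3 new (r, g, i)
  "iigiiiir" → prefix "i" already present; 7 new (i, g, i, i, i, i, r)
Total nodes = 4 + 8 + 6 + 5 + 2 + 2 + 3 + 7 = 37

37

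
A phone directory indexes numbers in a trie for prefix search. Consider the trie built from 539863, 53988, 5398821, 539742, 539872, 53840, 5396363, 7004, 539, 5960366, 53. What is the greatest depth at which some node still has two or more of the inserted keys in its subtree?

5

The deepest shared node is where two words last agree before diverging.
e.g. "53988" and "5398821" share the prefix "53988" of length 5; no pair shares a longer one.
Longest shared-prefix length: 5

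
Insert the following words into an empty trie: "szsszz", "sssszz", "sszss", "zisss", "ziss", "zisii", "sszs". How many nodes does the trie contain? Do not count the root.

21

For each word, the new-node count is its length minus the longest prefix already in the trie:
  "szsszz" → 6 new (s, z, s, s, z, z)
  "sssszz" → prefix "s" already present; 5 new (s, s, s, z, z)
  "sszss" → prefix "ss" already present; 3 new (z, s, s)
  "zisss" → 5 new (z, i, s, s, s)
  "ziss" → prefix "ziss" already present; 0 new (none)
  "zisii" → prefix "zis" already present; 2 new (i, i)
  "sszs" → prefix "sszs" already present; 0 new (none)
Total nodes = 6 + 5 + 3 + 5 + 0 + 2 + 0 = 21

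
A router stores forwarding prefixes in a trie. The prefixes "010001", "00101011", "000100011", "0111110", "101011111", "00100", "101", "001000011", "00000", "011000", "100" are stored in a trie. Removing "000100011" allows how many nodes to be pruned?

6

A node on "000100011"'s path can go only if nothing else ends at it or branches off below it.
The suffix "100011" (6 nodes) is used only by "000100011"; the node for "000" still has the child "0", so pruning stops there.
Nodes removed: 6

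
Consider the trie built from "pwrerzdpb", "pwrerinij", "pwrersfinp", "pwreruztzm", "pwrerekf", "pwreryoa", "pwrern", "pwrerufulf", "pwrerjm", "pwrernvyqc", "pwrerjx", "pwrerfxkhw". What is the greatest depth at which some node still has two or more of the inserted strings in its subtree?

6

Look for the deepest trie node that still has at least two words in its subtree.
"pwrerjm" and "pwrerjx" agree on "pwrerj" (6 characters) before diverging; nothing deeper is shared.
Longest shared-prefix length: 6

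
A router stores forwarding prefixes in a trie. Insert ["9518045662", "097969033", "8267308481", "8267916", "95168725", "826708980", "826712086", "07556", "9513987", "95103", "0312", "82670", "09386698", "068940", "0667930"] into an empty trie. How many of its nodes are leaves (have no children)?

Leaves are exactly the stored words that no other stored word extends.
Those words: "0312", "0667930", "068940", "07556", "09386698", "097969033", "826708980", "826712086", "8267308481", "8267916", "95103", "9513987", "95168725", "9518045662"
Leaf count: 14

14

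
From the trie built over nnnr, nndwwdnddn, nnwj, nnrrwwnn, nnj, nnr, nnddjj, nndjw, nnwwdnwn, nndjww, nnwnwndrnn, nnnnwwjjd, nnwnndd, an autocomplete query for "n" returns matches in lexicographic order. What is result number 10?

nnwj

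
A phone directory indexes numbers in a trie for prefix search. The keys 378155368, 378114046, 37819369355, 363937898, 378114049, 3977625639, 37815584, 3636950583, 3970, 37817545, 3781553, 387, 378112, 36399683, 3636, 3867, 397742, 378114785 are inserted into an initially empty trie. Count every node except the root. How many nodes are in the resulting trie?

67

For each word, the new-node count is its length minus the longest prefix already in the trie:
  "378155368" → 9 new (3, 7, 8, 1, 5, 5, 3, 6, 8)
  "378114046" → prefix "3781" already present; 5 new (1, 4, 0, 4, 6)
  "37819369355" → prefix "3781" already present; 7 new (9, 3, 6, 9, 3, 5, 5)
  "363937898" → prefix "3" already present; 8 new (6, 3, 9, 3, 7, 8, 9, 8)
  "378114049" → prefix "37811404" already present; 1 new (9)
  "3977625639" → prefix "3" already present; 9 new (9, 7, 7, 6, 2, 5, 6, 3, 9)
  "37815584" → prefix "378155" already present; 2 new (8, 4)
  "3636950583" → prefix "363" already present; 7 new (6, 9, 5, 0, 5, 8, 3)
  "3970" → prefix "397" already present; 1 new (0)
  "37817545" → prefix "3781" already present; 4 new (7, 5, 4, 5)
  "3781553" → prefix "3781553" already present; 0 new (none)
  "387" → prefix "3" already present; 2 new (8, 7)
  "378112" → prefix "37811" already present; 1 new (2)
  "36399683" → prefix "3639" already present; 4 new (9, 6, 8, 3)
  "3636" → prefix "3636" already present; 0 new (none)
  "3867" → prefix "38" already present; 2 new (6, 7)
  "397742" → prefix "3977" already present; 2 new (4, 2)
  "378114785" → prefix "378114" already present; 3 new (7, 8, 5)
Total nodes = 9 + 5 + 7 + 8 + 1 + 9 + 2 + 7 + 1 + 4 + 0 + 2 + 1 + 4 + 0 + 2 + 2 + 3 = 67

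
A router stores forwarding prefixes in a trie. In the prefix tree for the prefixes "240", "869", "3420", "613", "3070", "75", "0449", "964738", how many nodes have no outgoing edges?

8

A leaf is a node with no children — equivalently, the end of a word that is not a proper prefix of any other stored word.
Those words: "0449", "240", "3070", "3420", "613", "75", "869", "964738"
Leaf count: 8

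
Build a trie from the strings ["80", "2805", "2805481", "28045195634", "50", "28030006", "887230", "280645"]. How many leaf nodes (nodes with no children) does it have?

7

A leaf is a node with no children — equivalently, the end of a word that is not a proper prefix of any other stored word.
Those words: "28030006", "28045195634", "2805481", "280645", "50", "80", "887230"
Leaf count: 7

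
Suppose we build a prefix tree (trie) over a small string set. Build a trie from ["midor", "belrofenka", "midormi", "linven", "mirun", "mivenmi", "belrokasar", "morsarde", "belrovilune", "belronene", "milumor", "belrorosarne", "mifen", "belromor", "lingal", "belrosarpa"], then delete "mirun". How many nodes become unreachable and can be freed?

3

A node on "mirun"'s path can go only if nothing else ends at it or branches off below it.
The suffix "run" (3 nodes) is used only by "mirun"; the node for "mi" still has the child "d", so pruning stops there.
Nodes removed: 3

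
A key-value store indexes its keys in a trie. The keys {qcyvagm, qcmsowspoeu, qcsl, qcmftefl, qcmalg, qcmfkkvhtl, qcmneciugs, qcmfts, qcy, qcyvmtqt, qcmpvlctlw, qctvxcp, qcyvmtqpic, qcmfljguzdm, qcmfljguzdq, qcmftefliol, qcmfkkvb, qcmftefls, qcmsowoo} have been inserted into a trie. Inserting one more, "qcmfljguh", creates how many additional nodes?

"qcmfljgu" is already a path in the trie; the remaining "h" must be added.
Each of the 1 remaining characters creates one node.

1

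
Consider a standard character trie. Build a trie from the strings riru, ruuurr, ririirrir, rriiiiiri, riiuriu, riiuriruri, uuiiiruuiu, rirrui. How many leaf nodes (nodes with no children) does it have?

8

Leaves are exactly the stored words that no other stored word extends.
Those words: "riiuriruri", "riiuriu", "ririirrir", "rirrui", "riru", "rriiiiiri", "ruuurr", "uuiiiruuiu"
Leaf count: 8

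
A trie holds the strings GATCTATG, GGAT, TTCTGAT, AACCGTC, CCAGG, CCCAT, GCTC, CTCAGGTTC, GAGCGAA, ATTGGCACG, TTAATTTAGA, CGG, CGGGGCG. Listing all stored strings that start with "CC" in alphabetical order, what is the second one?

CCCAT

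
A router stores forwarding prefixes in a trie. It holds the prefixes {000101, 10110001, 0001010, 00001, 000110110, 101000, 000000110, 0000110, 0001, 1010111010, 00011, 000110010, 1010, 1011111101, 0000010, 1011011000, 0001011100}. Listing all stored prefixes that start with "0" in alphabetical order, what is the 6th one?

Words with prefix "0", in lexicographic order: "000000110", "0000010", "00001", "0000110", "0001", "000101", "0001010", "0001011100", "00011", "000110010", "000110110"
The 6th is 000101.

000101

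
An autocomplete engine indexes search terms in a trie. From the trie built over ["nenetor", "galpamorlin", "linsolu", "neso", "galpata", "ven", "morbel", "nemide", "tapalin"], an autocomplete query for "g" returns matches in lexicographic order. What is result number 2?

galpata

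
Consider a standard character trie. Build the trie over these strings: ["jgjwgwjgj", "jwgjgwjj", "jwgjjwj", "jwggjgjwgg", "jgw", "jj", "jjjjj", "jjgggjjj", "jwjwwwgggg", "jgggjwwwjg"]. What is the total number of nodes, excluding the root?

For each word, the new-node count is its length minus the longest prefix already in the trie:
  "jgjwgwjgj" → 9 new (j, g, j, w, g, w, j, g, j)
  "jwgjgwjj" → prefix "j" already present; 7 new (w, g, j, g, w, j, j)
  "jwgjjwj" → prefix "jwgj" already present; 3 new (j, w, j)
  "jwggjgjwgg" → prefix "jwg" already present; 7 new (g, j, g, j, w, g, g)
  "jgw" → prefix "jg" already present; 1 new (w)
  "jj" → prefix "j" already present; 1 new (j)
  "jjjjj" → prefix "jj" already present; 3 new (j, j, j)
  "jjgggjjj" → prefix "jj" already present; 6 new (g, g, g, j, j, j)
  "jwjwwwgggg" → prefix "jw" already present; 8 new (j, w, w, w, g, g, g, g)
  "jgggjwwwjg" → prefix "jg" already present; 8 new (g, g, j, w, w, w, j, g)
Total nodes = 9 + 7 + 3 + 7 + 1 + 1 + 3 + 6 + 8 + 8 = 53

53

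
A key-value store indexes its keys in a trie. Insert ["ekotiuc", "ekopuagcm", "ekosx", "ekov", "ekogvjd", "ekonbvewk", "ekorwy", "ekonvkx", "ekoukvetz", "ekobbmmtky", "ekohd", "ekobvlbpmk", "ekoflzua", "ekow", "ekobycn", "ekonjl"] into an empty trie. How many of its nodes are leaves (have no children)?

Leaves are exactly the stored words that no other stored word extends.
Those words: "ekobbmmtky", "ekobvlbpmk", "ekobycn", "ekoflzua", "ekogvjd", "ekohd", "ekonbvewk", "ekonjl", "ekonvkx", "ekopuagcm", "ekorwy", "ekosx", "ekotiuc", "ekoukvetz", "ekov", "ekow"
Leaf count: 16

16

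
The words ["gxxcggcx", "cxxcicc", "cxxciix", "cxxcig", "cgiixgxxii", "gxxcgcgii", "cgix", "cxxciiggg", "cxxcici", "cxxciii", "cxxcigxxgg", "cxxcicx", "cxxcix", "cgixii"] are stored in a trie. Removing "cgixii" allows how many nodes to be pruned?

2

After clearing the end-marker at "cgixii", prune upward until reaching a node still needed by another word.
The suffix "ii" (2 nodes) is used only by "cgixii"; "cgix" is itself a stored word, so pruning stops there.
Nodes removed: 2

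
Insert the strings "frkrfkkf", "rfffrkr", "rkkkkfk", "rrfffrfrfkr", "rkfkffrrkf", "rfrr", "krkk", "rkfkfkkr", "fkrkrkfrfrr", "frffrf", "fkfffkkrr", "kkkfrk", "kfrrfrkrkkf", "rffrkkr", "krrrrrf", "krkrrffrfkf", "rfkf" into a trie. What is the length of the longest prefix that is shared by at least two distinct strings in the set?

The deepest shared node is where two words last agree before diverging.
"rkfkffrrkf" and "rkfkfkkr" agree on "rkfkf" (5 characters) before diverging; nothing deeper is shared.
Longest shared-prefix length: 5

5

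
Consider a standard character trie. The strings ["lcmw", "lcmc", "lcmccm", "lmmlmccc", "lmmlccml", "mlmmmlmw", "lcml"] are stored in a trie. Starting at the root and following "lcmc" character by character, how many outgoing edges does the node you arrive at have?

1

The children of the "lcmc" node are the distinct next characters among strings starting with "lcmc".
Distinct next characters after "lcmc": c.
That node has 1 child edge.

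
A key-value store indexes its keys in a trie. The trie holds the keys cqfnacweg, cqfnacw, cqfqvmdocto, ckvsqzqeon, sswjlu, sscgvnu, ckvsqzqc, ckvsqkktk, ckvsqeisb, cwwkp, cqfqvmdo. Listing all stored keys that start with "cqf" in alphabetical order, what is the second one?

DFS of the "cqf" subtree visits, in order: "cqfnacw", "cqfnacweg", "cqfqvmdo", "cqfqvmdocto"
Position 2: cqfnacweg

cqfnacweg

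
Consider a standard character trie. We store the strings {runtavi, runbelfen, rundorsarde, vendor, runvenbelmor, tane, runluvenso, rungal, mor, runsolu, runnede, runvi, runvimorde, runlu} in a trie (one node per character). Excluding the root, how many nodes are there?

Count nodes per top-level branch (shared prefixes stored once):
  'm'-branch (mor): 3 nodes
  'r'-branch (runbelfen, rundorsarde, rungal, runlu, runluvenso, runnede, runsolu, runtavi, runvenbelmor, runvi, runvimorde): 54 nodes
  't'-branch (tane): 4 nodes
  'v'-branch (vendor): 6 nodes
Sum: 67

67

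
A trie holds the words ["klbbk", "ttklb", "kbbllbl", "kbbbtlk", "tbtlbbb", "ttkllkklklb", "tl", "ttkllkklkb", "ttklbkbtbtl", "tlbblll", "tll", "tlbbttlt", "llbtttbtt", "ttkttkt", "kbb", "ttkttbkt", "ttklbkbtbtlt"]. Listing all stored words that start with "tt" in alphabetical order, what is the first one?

ttklb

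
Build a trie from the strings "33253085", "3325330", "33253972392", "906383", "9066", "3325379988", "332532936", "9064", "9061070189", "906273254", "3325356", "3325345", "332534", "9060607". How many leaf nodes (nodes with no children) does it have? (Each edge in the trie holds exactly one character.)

13

A leaf is a node with no children — equivalently, the end of a word that is not a proper prefix of any other stored word.
Those words: "33253085", "332532936", "3325330", "3325345", "3325356", "3325379988", "33253972392", "9060607", "9061070189", "906273254", "906383", "9064", "9066"
Leaf count: 13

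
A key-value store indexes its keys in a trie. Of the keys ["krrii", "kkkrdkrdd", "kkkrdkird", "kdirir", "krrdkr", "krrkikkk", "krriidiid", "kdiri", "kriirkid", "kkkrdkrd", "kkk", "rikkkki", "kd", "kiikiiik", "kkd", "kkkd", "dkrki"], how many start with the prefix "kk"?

Traverse to the node for "kk", then collect every word in that subtree.
Matches: "kkd", "kkk", "kkkd", "kkkrdkird", "kkkrdkrd", "kkkrdkrdd"
Count: 6

6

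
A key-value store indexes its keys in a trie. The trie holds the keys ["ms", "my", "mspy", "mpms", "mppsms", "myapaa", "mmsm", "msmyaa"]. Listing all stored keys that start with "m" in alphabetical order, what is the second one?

mpms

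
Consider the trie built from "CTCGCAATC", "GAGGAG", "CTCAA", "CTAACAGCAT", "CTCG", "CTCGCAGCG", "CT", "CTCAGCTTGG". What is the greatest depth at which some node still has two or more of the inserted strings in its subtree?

6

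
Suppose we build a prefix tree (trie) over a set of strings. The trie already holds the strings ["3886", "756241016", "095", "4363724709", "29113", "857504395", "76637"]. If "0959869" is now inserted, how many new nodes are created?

4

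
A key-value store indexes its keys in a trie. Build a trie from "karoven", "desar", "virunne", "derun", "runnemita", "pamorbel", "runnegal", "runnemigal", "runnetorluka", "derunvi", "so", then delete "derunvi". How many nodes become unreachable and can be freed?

After clearing the end-marker at "derunvi", prune upward until reaching a node still needed by another word.
The suffix "vi" (2 nodes) is used only by "derunvi"; "derun" is itself a stored word, so pruning stops there.
Nodes removed: 2

2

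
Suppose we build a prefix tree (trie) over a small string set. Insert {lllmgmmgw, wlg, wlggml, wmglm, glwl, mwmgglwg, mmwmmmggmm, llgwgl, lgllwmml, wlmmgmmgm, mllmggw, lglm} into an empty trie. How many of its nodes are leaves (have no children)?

11

Leaves are exactly the stored words that no other stored word extends.
Those words: "glwl", "lgllwmml", "lglm", "llgwgl", "lllmgmmgw", "mllmggw", "mmwmmmggmm", "mwmgglwg", "wlggml", "wlmmgmmgm", "wmglm"
Leaf count: 11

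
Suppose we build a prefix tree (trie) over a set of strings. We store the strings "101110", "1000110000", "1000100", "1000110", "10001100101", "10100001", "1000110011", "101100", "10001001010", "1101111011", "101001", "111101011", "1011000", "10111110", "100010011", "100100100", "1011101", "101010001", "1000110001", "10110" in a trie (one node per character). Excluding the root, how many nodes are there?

66

Trace insertions, counting only characters that open a new branch:
  "101110" → 6 new (1, 0, 1, 1, 1, 0)
  "1000110000" → prefix "10" already present; 8 new (0, 0, 1, 1, 0, 0, 0, 0)
  "1000100" → prefix "10001" already present; 2 new (0, 0)
  "1000110" → prefix "1000110" already present; 0 new (none)
  "10001100101" → prefix "10001100" already present; 3 new (1, 0, 1)
  "10100001" → prefix "101" already present; 5 new (0, 0, 0, 0, 1)
  "1000110011" → prefix "100011001" already present; 1 new (1)
  "101100" → prefix "1011" already present; 2 new (0, 0)
  "10001001010" → prefix "1000100" already present; 4 new (1, 0, 1, 0)
  "1101111011" → prefix "1" already present; 9 new (1, 0, 1, 1, 1, 1, 0, 1, 1)
  "101001" → prefix "10100" already present; 1 new (1)
  "111101011" → prefix "11" already present; 7 new (1, 1, 0, 1, 0, 1, 1)
  "1011000" → prefix "101100" already present; 1 new (0)
  "10111110" → prefix "10111" already present; 3 new (1, 1, 0)
  "100010011" → prefix "10001001" already present; 1 new (1)
  "100100100" → prefix "100" already present; 6 new (1, 0, 0, 1, 0, 0)
  "1011101" → prefix "101110" already present; 1 new (1)
  "101010001" → prefix "1010" already present; 5 new (1, 0, 0, 0, 1)
  "1000110001" → prefix "100011000" already present; 1 new (1)
  "10110" → prefix "10110" already present; 0 new (none)
Total nodes = 6 + 8 + 2 + 0 + 3 + 5 + 1 + 2 + 4 + 9 + 1 + 7 + 1 + 3 + 1 + 6 + 1 + 5 + 1 + 0 = 66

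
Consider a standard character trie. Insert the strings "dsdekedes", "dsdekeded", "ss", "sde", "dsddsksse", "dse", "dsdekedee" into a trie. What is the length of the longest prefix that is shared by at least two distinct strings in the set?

The deepest shared node is where two words last agree before diverging.
e.g. "dsdekeded" and "dsdekedee" share the prefix "dsdekede" of length 8; no pair shares a longer one.
Longest shared-prefix length: 8

8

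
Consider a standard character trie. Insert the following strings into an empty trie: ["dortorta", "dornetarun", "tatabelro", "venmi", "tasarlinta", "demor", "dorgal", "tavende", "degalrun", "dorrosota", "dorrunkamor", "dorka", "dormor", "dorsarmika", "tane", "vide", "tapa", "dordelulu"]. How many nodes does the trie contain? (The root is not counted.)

93

Insert word by word; a character creates a node only if that edge doesn't already exist:
  "dortorta" → 8 new (d, o, r, t, o, r, t, a)
  "dornetarun" → prefix "dor" already present; 7 new (n, e, t, a, r, u, n)
  "tatabelro" → 9 new (t, a, t, a, b, e, l, r, o)
  "venmi" → 5 new (v, e, n, m, i)
  "tasarlinta" → prefix "ta" already present; 8 new (s, a, r, l, i, n, t, a)
  "demor" → prefix "d" already present; 4 new (e, m, o, r)
  "dorgal" → prefix "dor" already present; 3 new (g, a, l)
  "tavende" → prefix "ta" already present; 5 new (v, e, n, d, e)
  "degalrun" → prefix "de" already present; 6 new (g, a, l, r, u, n)
  "dorrosota" → prefix "dor" already present; 6 new (r, o, s, o, t, a)
  "dorrunkamor" → prefix "dorr" already present; 7 new (u, n, k, a, m, o, r)
  "dorka" → prefix "dor" already present; 2 new (k, a)
  "dormor" → prefix "dor" already present; 3 new (m, o, r)
  "dorsarmika" → prefix "dor" already present; 7 new (s, a, r, m, i, k, a)
  "tane" → prefix "ta" already present; 2 new (n, e)
  "vide" → prefix "v" already present; 3 new (i, d, e)
  "tapa" → prefix "ta" already present; 2 new (p, a)
  "dordelulu" → prefix "dor" already present; 6 new (d, e, l, u, l, u)
Total nodes = 8 + 7 + 9 + 5 + 8 + 4 + 3 + 5 + 6 + 6 + 7 + 2 + 3 + 7 + 2 + 3 + 2 + 6 = 93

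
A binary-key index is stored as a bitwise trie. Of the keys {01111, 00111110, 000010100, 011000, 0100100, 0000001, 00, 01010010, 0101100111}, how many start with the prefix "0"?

9

Traverse to the node for "0", then collect every word in that subtree.
Matches: "00", "0000001", "000010100", "00111110", "0100100", "01010010", "0101100111", "011000", "01111"
Count: 9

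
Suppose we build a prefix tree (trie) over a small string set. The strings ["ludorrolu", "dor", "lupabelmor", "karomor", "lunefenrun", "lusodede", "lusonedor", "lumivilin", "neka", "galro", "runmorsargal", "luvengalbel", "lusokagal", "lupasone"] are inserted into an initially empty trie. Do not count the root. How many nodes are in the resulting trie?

92

Trace insertions, counting only characters that open a new branch:
  "ludorrolu" → 9 new (l, u, d, o, r, r, o, l, u)
  "dor" → 3 new (d, o, r)
  "lupabelmor" → prefix "lu" already present; 8 new (p, a, b, e, l, m, o, r)
  "karomor" → 7 new (k, a, r, o, m, o, r)
  "lunefenrun" → prefix "lu" already present; 8 new (n, e, f, e, n, r, u, n)
  "lusodede" → prefix "lu" already present; 6 new (s, o, d, e, d, e)
  "lusonedor" → prefix "luso" already present; 5 new (n, e, d, o, r)
  "lumivilin" → prefix "lu" already present; 7 new (m, i, v, i, l, i, n)
  "neka" → 4 new (n, e, k, a)
  "galro" → 5 new (g, a, l, r, o)
  "runmorsargal" → 12 new (r, u, n, m, o, r, s, a, r, g, a, l)
  "luvengalbel" → prefix "lu" already present; 9 new (v, e, n, g, a, l, b, e, l)
  "lusokagal" → prefix "luso" already present; 5 new (k, a, g, a, l)
  "lupasone" → prefix "lupa" already present; 4 new (s, o, n, e)
Total nodes = 9 + 3 + 8 + 7 + 8 + 6 + 5 + 7 + 4 + 5 + 12 + 9 + 5 + 4 = 92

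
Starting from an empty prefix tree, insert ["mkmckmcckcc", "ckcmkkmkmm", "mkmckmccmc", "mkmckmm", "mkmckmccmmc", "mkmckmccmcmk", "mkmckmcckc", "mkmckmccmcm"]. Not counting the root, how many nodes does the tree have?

28

Trie structure (* marks end of a word):
(root)
├─ c
│  └─ k
│     └─ c
│        └─ m
│           └─ k
│              └─ k
│                 └─ m
│                    └─ k
│                       └─ m
│                          └─ m *
└─ m
   └─ k
      └─ m
         └─ c
            └─ k
               └─ m
                  ├─ c
                  │  └─ c
                  │     ├─ k
                  │     │  └─ c *
                  │     │     └─ c *
                  │     └─ m
                  │        ├─ c *
                  │        │  └─ m *
                  │        │     └─ k *
                  │        └─ m
                  │           └─ c *
                  └─ m *
Counting every labelled node above: 28.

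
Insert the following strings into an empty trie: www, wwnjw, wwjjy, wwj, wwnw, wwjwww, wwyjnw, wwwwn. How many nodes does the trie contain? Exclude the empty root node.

19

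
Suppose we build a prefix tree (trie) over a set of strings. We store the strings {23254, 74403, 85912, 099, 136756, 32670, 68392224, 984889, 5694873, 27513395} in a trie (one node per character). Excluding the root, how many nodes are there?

57

For each word, the new-node count is its length minus the longest prefix already in the trie:
  "23254" → 5 new (2, 3, 2, 5, 4)
  "74403" → 5 new (7, 4, 4, 0, 3)
  "85912" → 5 new (8, 5, 9, 1, 2)
  "099" → 3 new (0, 9, 9)
  "136756" → 6 new (1, 3, 6, 7, 5, 6)
  "32670" → 5 new (3, 2, 6, 7, 0)
  "68392224" → 8 new (6, 8, 3, 9, 2, 2, 2, 4)
  "984889" → 6 new (9, 8, 4, 8, 8, 9)
  "5694873" → 7 new (5, 6, 9, 4, 8, 7, 3)
  "27513395" → prefix "2" already present; 7 new (7, 5, 1, 3, 3, 9, 5)
Total nodes = 5 + 5 + 5 + 3 + 6 + 5 + 8 + 6 + 7 + 7 = 57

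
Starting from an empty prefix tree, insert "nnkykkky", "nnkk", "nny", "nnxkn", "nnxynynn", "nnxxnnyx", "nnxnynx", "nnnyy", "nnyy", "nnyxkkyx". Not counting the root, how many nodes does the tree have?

36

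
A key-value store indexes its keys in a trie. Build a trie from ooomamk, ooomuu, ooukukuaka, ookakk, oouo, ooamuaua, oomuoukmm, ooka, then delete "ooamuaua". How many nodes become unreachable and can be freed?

6

Walk "ooamuaua" from the leaf back toward the root, removing each node that no remaining word uses.
The suffix "amuaua" (6 nodes) is used only by "ooamuaua"; the node for "oo" still has the child "o", so pruning stops there.
Nodes removed: 6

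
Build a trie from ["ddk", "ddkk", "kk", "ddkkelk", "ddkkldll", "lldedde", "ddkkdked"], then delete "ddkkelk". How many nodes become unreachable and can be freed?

3

Walk "ddkkelk" from the leaf back toward the root, removing each node that no remaining word uses.
The suffix "elk" (3 nodes) is used only by "ddkkelk"; the node for "ddkk" still has the child "l", so pruning stops there.
Nodes removed: 3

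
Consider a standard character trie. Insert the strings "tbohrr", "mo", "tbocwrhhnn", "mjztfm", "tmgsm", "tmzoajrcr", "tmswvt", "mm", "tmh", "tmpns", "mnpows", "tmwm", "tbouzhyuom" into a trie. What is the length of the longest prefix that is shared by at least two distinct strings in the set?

The deepest shared node is where two words last agree before diverging.
e.g. "tbocwrhhnn" and "tbohrr" share the prefix "tbo" of length 3; no pair shares a longer one.
Longest shared-prefix length: 3

3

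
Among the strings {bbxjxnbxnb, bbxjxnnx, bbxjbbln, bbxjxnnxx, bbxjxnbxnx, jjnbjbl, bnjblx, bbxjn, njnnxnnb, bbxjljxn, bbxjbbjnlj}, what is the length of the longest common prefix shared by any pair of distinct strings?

The deepest shared node is where two words last agree before diverging.
"bbxjxnbxnb" and "bbxjxnbxnx" agree on "bbxjxnbxn" (9 characters) before diverging; nothing deeper is shared.
Longest shared-prefix length: 9

9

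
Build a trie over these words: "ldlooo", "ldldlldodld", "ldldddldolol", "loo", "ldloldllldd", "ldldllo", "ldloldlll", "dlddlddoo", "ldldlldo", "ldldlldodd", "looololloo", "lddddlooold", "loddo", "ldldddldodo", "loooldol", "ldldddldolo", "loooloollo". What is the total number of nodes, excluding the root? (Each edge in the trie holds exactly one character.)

70

Insert word by word; a character creates a node only if that edge doesn't already exist:
  "ldlooo" → 6 new (l, d, l, o, o, o)
  "ldldlldodld" → prefix "ldl" already present; 8 new (d, l, l, d, o, d, l, d)
  "ldldddldolol" → prefix "ldld" already present; 8 new (d, d, l, d, o, l, o, l)
  "loo" → prefix "l" already present; 2 new (o, o)
  "ldloldllldd" → prefix "ldlo" already present; 7 new (l, d, l, l, l, d, d)
  "ldldllo" → prefix "ldldll" already present; 1 new (o)
  "ldloldlll" → prefix "ldloldlll" already present; 0 new (none)
  "dlddlddoo" → 9 new (d, l, d, d, l, d, d, o, o)
  "ldldlldo" → prefix "ldldlldo" already present; 0 new (none)
  "ldldlldodd" → prefix "ldldlldod" already present; 1 new (d)
  "looololloo" → prefix "loo" already present; 7 new (o, l, o, l, l, o, o)
  "lddddlooold" → prefix "ld" already present; 9 new (d, d, d, l, o, o, o, l, d)
  "loddo" → prefix "lo" already present; 3 new (d, d, o)
  "ldldddldodo" → prefix "ldldddldo" already present; 2 new (d, o)
  "loooldol" → prefix "loool" already present; 3 new (d, o, l)
  "ldldddldolo" → prefix "ldldddldolo" already present; 0 new (none)
  "loooloollo" → prefix "looolo" already present; 4 new (o, l, l, o)
Total nodes = 6 + 8 + 8 + 2 + 7 + 1 + 0 + 9 + 0 + 1 + 7 + 9 + 3 + 2 + 3 + 0 + 4 = 70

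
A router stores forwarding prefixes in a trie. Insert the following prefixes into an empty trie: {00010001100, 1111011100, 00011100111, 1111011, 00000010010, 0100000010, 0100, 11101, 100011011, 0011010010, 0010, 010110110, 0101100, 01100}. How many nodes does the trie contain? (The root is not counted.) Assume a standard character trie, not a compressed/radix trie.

74

Insert word by word; a character creates a node only if that edge doesn't already exist:
  "00010001100" → 11 new (0, 0, 0, 1, 0, 0, 0, 1, 1, 0, 0)
  "1111011100" → 10 new (1, 1, 1, 1, 0, 1, 1, 1, 0, 0)
  "00011100111" → prefix "0001" already present; 7 new (1, 1, 0, 0, 1, 1, 1)
  "1111011" → prefix "1111011" already present; 0 new (none)
  "00000010010" → prefix "000" already present; 8 new (0, 0, 0, 1, 0, 0, 1, 0)
  "0100000010" → prefix "0" already present; 9 new (1, 0, 0, 0, 0, 0, 0, 1, 0)
  "0100" → prefix "0100" already present; 0 new (none)
  "11101" → prefix "111" already present; 2 new (0, 1)
  "100011011" → prefix "1" already present; 8 new (0, 0, 0, 1, 1, 0, 1, 1)
  "0011010010" → prefix "00" already present; 8 new (1, 1, 0, 1, 0, 0, 1, 0)
  "0010" → prefix "001" already present; 1 new (0)
  "010110110" → prefix "010" already present; 6 new (1, 1, 0, 1, 1, 0)
  "0101100" → prefix "010110" already present; 1 new (0)
  "01100" → prefix "01" already present; 3 new (1, 0, 0)
Total nodes = 11 + 10 + 7 + 0 + 8 + 9 + 0 + 2 + 8 + 8 + 1 + 6 + 1 + 3 = 74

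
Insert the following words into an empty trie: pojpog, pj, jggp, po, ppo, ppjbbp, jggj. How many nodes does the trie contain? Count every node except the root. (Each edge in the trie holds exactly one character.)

18

Trace insertions, counting only characters that open a new branch:
  "pojpog" → 6 new (p, o, j, p, o, g)
  "pj" → prefix "p" already present; 1 new (j)
  "jggp" → 4 new (j, g, g, p)
  "po" → prefix "po" already present; 0 new (none)
  "ppo" → prefix "p" already present; 2 new (p, o)
  "ppjbbp" → prefix "pp" already present; 4 new (j, b, b, p)
  "jggj" → prefix "jgg" already present; 1 new (j)
Total nodes = 6 + 1 + 4 + 0 + 2 + 4 + 1 = 18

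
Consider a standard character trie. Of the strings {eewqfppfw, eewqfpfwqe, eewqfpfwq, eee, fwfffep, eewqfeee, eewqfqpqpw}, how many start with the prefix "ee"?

Filter for entries beginning with "ee":
Matches: "eee", "eewqfeee", "eewqfpfwq", "eewqfpfwqe", "eewqfppfw", "eewqfqpqpw"
Count: 6

6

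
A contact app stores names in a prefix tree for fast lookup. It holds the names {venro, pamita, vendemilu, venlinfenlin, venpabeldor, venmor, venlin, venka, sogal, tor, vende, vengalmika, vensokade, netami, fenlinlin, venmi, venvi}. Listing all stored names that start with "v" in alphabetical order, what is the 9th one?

venpabeldor

Filter for "v…" and sort: "vende", "vendemilu", "vengalmika", "venka", "venlin", "venlinfenlin", "venmi", "venmor", "venpabeldor", "venro", "vensokade", "venvi"
The 9th is venpabeldor.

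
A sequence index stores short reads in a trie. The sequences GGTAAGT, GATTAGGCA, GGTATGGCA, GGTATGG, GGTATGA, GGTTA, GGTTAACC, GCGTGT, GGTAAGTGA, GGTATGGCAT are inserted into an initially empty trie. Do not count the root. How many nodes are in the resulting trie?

Insert word by word; a character creates a node only if that edge doesn't already exist:
  "GGTAAGT" → 7 new (G, G, T, A, A, G, T)
  "GATTAGGCA" → prefix "G" already present; 8 new (A, T, T, A, G, G, C, A)
  "GGTATGGCA" → prefix "GGTA" already present; 5 new (T, G, G, C, A)
  "GGTATGG" → prefix "GGTATGG" already present; 0 new (none)
  "GGTATGA" → prefix "GGTATG" already present; 1 new (A)
  "GGTTA" → prefix "GGT" already present; 2 new (T, A)
  "GGTTAACC" → prefix "GGTTA" already present; 3 new (A, C, C)
  "GCGTGT" → prefix "G" already present; 5 new (C, G, T, G, T)
  "GGTAAGTGA" → prefix "GGTAAGT" already present; 2 new (G, A)
  "GGTATGGCAT" → prefix "GGTATGGCA" already present; 1 new (T)
Total nodes = 7 + 8 + 5 + 0 + 1 + 2 + 3 + 5 + 2 + 1 = 34

34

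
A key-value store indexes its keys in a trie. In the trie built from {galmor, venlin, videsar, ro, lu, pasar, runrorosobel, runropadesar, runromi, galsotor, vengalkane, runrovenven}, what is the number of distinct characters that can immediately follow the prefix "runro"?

Follow the path "runro" to its node, then look at its outgoing edges.
Characters that immediately follow "runro" among the stored strings: {m, p, r, v}.
That node has 4 child edges.

4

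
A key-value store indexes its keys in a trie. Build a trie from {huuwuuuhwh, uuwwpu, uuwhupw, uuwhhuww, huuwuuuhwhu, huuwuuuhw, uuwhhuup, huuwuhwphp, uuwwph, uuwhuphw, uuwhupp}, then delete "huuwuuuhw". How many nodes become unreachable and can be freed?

0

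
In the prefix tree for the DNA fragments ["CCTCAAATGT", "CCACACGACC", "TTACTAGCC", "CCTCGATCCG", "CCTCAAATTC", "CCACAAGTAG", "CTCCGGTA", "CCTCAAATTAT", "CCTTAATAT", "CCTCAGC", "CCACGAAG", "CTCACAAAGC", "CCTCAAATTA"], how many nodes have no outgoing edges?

12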